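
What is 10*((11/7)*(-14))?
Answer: -220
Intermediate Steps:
10*((11/7)*(-14)) = 10*(-22) = -220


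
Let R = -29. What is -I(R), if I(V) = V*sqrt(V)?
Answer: 29*I*sqrt(29) ≈ 156.17*I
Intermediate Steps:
I(V) = V**(3/2)
-I(R) = -(-29)**(3/2) = -(-29)*I*sqrt(29) = 29*I*sqrt(29)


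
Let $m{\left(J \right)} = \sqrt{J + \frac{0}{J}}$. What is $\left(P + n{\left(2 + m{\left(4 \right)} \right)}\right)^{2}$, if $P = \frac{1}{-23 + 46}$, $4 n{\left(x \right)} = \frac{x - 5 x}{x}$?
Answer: $\frac{484}{529} \approx 0.91493$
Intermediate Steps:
$m{\left(J \right)} = \sqrt{J}$ ($m{\left(J \right)} = \sqrt{J + 0} = \sqrt{J}$)
$n{\left(x \right)} = -1$ ($n{\left(x \right)} = \frac{\left(x - 5 x\right) \frac{1}{x}}{4} = \frac{- 4 x \frac{1}{x}}{4} = \frac{1}{4} \left(-4\right) = -1$)
$P = \frac{1}{23} \approx 0.043478$
$\left(P + n{\left(2 + m{\left(4 \right)} \right)}\right)^{2} = \left(\frac{1}{23} - 1\right)^{2} = \left(- \frac{22}{23}\right)^{2} = \frac{484}{529}$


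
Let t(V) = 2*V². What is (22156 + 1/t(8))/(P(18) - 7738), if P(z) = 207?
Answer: -2835969/963968 ≈ -2.9420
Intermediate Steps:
(22156 + 1/t(8))/(P(18) - 7738) = (22156 + 1/(2*8²))/(207 - 7738) = (22156 + 1/(2*64))/(-7531) = (22156 + 1/128)*(-1/7531) = (2835969/128)*(-1/7531) = -2835969/963968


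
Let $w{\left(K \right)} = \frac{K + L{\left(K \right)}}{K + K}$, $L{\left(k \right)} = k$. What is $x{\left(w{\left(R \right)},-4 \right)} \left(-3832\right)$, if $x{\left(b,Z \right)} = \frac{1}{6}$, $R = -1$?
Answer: $- \frac{1916}{3} \approx -638.67$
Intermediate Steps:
$w{\left(K \right)} = 1$ ($w{\left(K \right)} = \frac{K + K}{K + K} = \frac{2 K}{2 K} = 2 K \frac{1}{2 K} = 1$)
$x{\left(b,Z \right)} = \frac{1}{6}$
$x{\left(w{\left(R \right)},-4 \right)} \left(-3832\right) = \frac{1}{6} \left(-3832\right) = - \frac{1916}{3}$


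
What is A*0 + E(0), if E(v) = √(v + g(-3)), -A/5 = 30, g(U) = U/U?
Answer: 1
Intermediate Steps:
g(U) = 1
A = -150 (A = -5*30 = -150)
E(v) = √(1 + v) (E(v) = √(v + 1) = √(1 + v))
A*0 + E(0) = -150*0 + √(1 + 0) = 0 + √1 = 0 + 1 = 1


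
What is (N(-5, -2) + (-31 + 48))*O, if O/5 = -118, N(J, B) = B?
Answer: -8850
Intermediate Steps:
O = -590 (O = 5*(-118) = -590)
(N(-5, -2) + (-31 + 48))*O = (-2 + (-31 + 48))*(-590) = (-2 + 17)*(-590) = 15*(-590) = -8850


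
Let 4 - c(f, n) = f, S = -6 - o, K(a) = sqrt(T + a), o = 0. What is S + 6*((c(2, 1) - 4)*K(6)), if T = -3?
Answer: -6 - 12*sqrt(3) ≈ -26.785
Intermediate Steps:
K(a) = sqrt(-3 + a)
S = -6 (S = -6 - 1*0 = -6 + 0 = -6)
c(f, n) = 4 - f
S + 6*((c(2, 1) - 4)*K(6)) = -6 + 6*(((4 - 1*2) - 4)*sqrt(-3 + 6)) = -6 + 6*(((4 - 2) - 4)*sqrt(3)) = -6 + 6*((2 - 4)*sqrt(3)) = -6 + 6*(-2*sqrt(3)) = -6 - 12*sqrt(3)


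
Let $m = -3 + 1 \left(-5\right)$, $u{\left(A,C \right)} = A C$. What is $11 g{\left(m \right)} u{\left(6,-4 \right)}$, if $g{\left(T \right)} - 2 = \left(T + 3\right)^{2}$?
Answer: $-7128$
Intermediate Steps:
$m = -8$ ($m = -3 - 5 = -8$)
$g{\left(T \right)} = 2 + \left(3 + T\right)^{2}$ ($g{\left(T \right)} = 2 + \left(T + 3\right)^{2} = 2 + \left(3 + T\right)^{2}$)
$11 g{\left(m \right)} u{\left(6,-4 \right)} = 11 \left(2 + \left(3 - 8\right)^{2}\right) 6 \left(-4\right) = 11 \left(2 + \left(-5\right)^{2}\right) \left(-24\right) = 11 \left(2 + 25\right) \left(-24\right) = 11 \cdot 27 \left(-24\right) = 297 \left(-24\right) = -7128$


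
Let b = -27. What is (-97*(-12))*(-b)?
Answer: 31428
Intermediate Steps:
(-97*(-12))*(-b) = (-97*(-12))*(-1*(-27)) = 1164*27 = 31428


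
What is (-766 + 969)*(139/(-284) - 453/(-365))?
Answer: 15817151/103660 ≈ 152.59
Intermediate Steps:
(-766 + 969)*(139/(-284) - 453/(-365)) = 203*(139*(-1/284) - 453*(-1/365)) = 203*(-139/284 + 453/365) = 203*(77917/103660) = 15817151/103660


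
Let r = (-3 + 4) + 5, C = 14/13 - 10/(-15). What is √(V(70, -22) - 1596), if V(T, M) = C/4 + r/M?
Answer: I*√293699406/429 ≈ 39.948*I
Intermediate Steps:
C = 68/39 (C = 14*(1/13) - 10*(-1/15) = 14/13 + ⅔ = 68/39 ≈ 1.7436)
r = 6 (r = 1 + 5 = 6)
V(T, M) = 17/39 + 6/M (V(T, M) = (68/39)/4 + 6/M = (68/39)*(¼) + 6/M = 17/39 + 6/M)
√(V(70, -22) - 1596) = √((17/39 + 6/(-22)) - 1596) = √((17/39 + 6*(-1/22)) - 1596) = √((17/39 - 3/11) - 1596) = √(70/429 - 1596) = √(-684614/429) = I*√293699406/429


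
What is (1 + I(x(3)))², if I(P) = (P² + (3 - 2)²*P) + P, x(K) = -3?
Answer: 16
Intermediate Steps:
I(P) = P² + 2*P (I(P) = (P² + 1²*P) + P = (P² + 1*P) + P = (P² + P) + P = (P + P²) + P = P² + 2*P)
(1 + I(x(3)))² = (1 - 3*(2 - 3))² = (1 - 3*(-1))² = (1 + 3)² = 4² = 16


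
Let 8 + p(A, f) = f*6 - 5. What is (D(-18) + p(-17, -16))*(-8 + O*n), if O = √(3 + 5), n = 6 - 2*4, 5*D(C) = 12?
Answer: 4264/5 + 2132*√2/5 ≈ 1455.8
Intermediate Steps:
D(C) = 12/5 (D(C) = (⅕)*12 = 12/5)
p(A, f) = -13 + 6*f (p(A, f) = -8 + (f*6 - 5) = -8 + (6*f - 5) = -8 + (-5 + 6*f) = -13 + 6*f)
n = -2 (n = 6 - 8 = -2)
O = 2*√2 (O = √8 = 2*√2 ≈ 2.8284)
(D(-18) + p(-17, -16))*(-8 + O*n) = (12/5 + (-13 + 6*(-16)))*(-8 + (2*√2)*(-2)) = (12/5 + (-13 - 96))*(-8 - 4*√2) = (12/5 - 109)*(-8 - 4*√2) = -533*(-8 - 4*√2)/5 = 4264/5 + 2132*√2/5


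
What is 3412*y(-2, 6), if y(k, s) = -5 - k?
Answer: -10236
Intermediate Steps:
3412*y(-2, 6) = 3412*(-5 - 1*(-2)) = 3412*(-5 + 2) = 3412*(-3) = -10236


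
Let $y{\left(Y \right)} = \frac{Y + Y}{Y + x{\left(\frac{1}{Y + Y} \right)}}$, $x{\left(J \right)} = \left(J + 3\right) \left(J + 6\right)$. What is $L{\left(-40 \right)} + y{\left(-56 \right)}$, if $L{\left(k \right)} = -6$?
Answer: $- \frac{1461146}{477679} \approx -3.0588$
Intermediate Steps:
$x{\left(J \right)} = \left(3 + J\right) \left(6 + J\right)$
$y{\left(Y \right)} = \frac{2 Y}{18 + Y + \frac{1}{4 Y^{2}} + \frac{9}{2 Y}}$ ($y{\left(Y \right)} = \frac{Y + Y}{Y + \left(18 + \left(\frac{1}{Y + Y}\right)^{2} + \frac{9}{Y + Y}\right)} = \frac{2 Y}{Y + \left(18 + \left(\frac{1}{2 Y}\right)^{2} + \frac{9}{2 Y}\right)} = \frac{2 Y}{Y + \left(18 + \left(\frac{1}{2 Y}\right)^{2} + 9 \frac{1}{2 Y}\right)} = \frac{2 Y}{Y + \left(18 + \frac{1}{4 Y^{2}} + \frac{9}{2 Y}\right)} = \frac{2 Y}{18 + Y + \frac{1}{4 Y^{2}} + \frac{9}{2 Y}}$)
$L{\left(-40 \right)} + y{\left(-56 \right)} = -6 + \frac{8 \left(-56\right)^{3}}{1 + 4 \left(-56\right)^{3} + 18 \left(-56\right) + 72 \left(-56\right)^{2}} = -6 + 8 \left(-175616\right) \frac{1}{1 + 4 \left(-175616\right) - 1008 + 72 \cdot 3136} = -6 + 8 \left(-175616\right) \frac{1}{1 - 702464 - 1008 + 225792} = -6 + 8 \left(-175616\right) \frac{1}{-477679} = -6 + 8 \left(-175616\right) \left(- \frac{1}{477679}\right) = -6 + \frac{1404928}{477679} = - \frac{1461146}{477679}$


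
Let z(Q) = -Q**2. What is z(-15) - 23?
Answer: -248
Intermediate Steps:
z(-15) - 23 = -1*(-15)**2 - 23 = -1*225 - 23 = -225 - 23 = -248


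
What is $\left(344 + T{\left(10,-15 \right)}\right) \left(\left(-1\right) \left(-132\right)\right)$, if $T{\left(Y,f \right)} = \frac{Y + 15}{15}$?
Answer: $45628$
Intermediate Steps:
$T{\left(Y,f \right)} = 1 + \frac{Y}{15}$ ($T{\left(Y,f \right)} = \left(15 + Y\right) \frac{1}{15} = 1 + \frac{Y}{15}$)
$\left(344 + T{\left(10,-15 \right)}\right) \left(\left(-1\right) \left(-132\right)\right) = \left(344 + \left(1 + \frac{1}{15} \cdot 10\right)\right) \left(\left(-1\right) \left(-132\right)\right) = \left(344 + \left(1 + \frac{2}{3}\right)\right) 132 = \left(344 + \frac{5}{3}\right) 132 = \frac{1037}{3} \cdot 132 = 45628$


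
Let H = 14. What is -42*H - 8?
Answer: -596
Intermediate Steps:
-42*H - 8 = -42*14 - 8 = -588 - 8 = -596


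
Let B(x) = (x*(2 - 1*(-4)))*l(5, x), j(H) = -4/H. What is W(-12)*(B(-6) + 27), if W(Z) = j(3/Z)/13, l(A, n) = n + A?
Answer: 1008/13 ≈ 77.538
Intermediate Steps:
l(A, n) = A + n
B(x) = 6*x*(5 + x) (B(x) = (x*(2 - 1*(-4)))*(5 + x) = (x*(2 + 4))*(5 + x) = (x*6)*(5 + x) = (6*x)*(5 + x) = 6*x*(5 + x))
W(Z) = -4*Z/39 (W(Z) = -4*Z/3/13 = -4*Z/3*(1/13) = -4*Z/39)
W(-12)*(B(-6) + 27) = (-4/39*(-12))*(6*(-6)*(5 - 6) + 27) = 16*(6*(-6)*(-1) + 27)/13 = 16*(36 + 27)/13 = (16/13)*63 = 1008/13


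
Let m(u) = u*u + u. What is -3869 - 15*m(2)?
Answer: -3959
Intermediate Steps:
m(u) = u + u² (m(u) = u² + u = u + u²)
-3869 - 15*m(2) = -3869 - 15*(2*(1 + 2)) = -3869 - 15*(2*3) = -3869 - 15*6 = -3869 - 90 = -3959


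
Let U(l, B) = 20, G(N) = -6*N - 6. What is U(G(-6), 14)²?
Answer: 400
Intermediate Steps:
G(N) = -6 - 6*N
U(G(-6), 14)² = 20² = 400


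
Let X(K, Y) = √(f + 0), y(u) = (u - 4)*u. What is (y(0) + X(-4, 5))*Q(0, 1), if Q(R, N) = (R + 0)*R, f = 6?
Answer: 0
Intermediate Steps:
Q(R, N) = R² (Q(R, N) = R*R = R²)
y(u) = u*(-4 + u) (y(u) = (-4 + u)*u = u*(-4 + u))
X(K, Y) = √6 (X(K, Y) = √(6 + 0) = √6)
(y(0) + X(-4, 5))*Q(0, 1) = (0*(-4 + 0) + √6)*0² = (0*(-4) + √6)*0 = (0 + √6)*0 = √6*0 = 0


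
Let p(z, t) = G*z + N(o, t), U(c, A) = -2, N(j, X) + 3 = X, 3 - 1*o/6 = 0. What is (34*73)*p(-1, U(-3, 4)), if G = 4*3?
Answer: -42194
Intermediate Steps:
o = 18 (o = 18 - 6*0 = 18 + 0 = 18)
N(j, X) = -3 + X
G = 12
p(z, t) = -3 + t + 12*z (p(z, t) = 12*z + (-3 + t) = -3 + t + 12*z)
(34*73)*p(-1, U(-3, 4)) = (34*73)*(-3 - 2 + 12*(-1)) = 2482*(-3 - 2 - 12) = 2482*(-17) = -42194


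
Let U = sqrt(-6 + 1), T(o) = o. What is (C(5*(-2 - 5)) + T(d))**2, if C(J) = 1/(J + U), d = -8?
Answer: (4496*sqrt(5) + 78641*I)/(10*(7*sqrt(5) + 122*I)) ≈ 64.456 + 0.029191*I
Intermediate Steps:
U = I*sqrt(5) (U = sqrt(-5) = I*sqrt(5) ≈ 2.2361*I)
C(J) = 1/(J + I*sqrt(5))
(C(5*(-2 - 5)) + T(d))**2 = (1/(5*(-2 - 5) + I*sqrt(5)) - 8)**2 = (1/(5*(-7) + I*sqrt(5)) - 8)**2 = (1/(-35 + I*sqrt(5)) - 8)**2 = (-8 + 1/(-35 + I*sqrt(5)))**2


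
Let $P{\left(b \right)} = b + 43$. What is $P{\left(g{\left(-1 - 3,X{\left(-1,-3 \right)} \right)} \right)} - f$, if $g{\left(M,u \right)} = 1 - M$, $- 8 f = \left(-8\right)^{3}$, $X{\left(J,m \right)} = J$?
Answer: $-16$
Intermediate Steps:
$f = 64$ ($f = - \frac{\left(-8\right)^{3}}{8} = \left(- \frac{1}{8}\right) \left(-512\right) = 64$)
$P{\left(b \right)} = 43 + b$
$P{\left(g{\left(-1 - 3,X{\left(-1,-3 \right)} \right)} \right)} - f = \left(43 + \left(1 - \left(-1 - 3\right)\right)\right) - 64 = \left(43 + \left(1 - -4\right)\right) - 64 = \left(43 + \left(1 + 4\right)\right) - 64 = \left(43 + 5\right) - 64 = 48 - 64 = -16$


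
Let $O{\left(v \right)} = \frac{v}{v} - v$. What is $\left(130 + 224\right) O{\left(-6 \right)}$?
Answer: $2478$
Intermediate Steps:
$O{\left(v \right)} = 1 - v$
$\left(130 + 224\right) O{\left(-6 \right)} = \left(130 + 224\right) \left(1 - -6\right) = 354 \left(1 + 6\right) = 354 \cdot 7 = 2478$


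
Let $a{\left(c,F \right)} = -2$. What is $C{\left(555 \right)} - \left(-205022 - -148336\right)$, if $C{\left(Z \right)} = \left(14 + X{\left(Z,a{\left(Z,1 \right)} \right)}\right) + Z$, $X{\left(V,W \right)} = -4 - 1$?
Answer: $57250$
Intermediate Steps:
$X{\left(V,W \right)} = -5$
$C{\left(Z \right)} = 9 + Z$ ($C{\left(Z \right)} = \left(14 - 5\right) + Z = 9 + Z$)
$C{\left(555 \right)} - \left(-205022 - -148336\right) = \left(9 + 555\right) - \left(-205022 - -148336\right) = 564 - \left(-205022 + 148336\right) = 564 - -56686 = 564 + 56686 = 57250$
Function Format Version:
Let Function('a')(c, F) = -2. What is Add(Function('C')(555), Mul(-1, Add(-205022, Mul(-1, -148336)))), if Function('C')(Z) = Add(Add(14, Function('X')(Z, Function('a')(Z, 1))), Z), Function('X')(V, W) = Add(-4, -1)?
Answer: 57250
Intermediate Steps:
Function('X')(V, W) = -5
Function('C')(Z) = Add(9, Z) (Function('C')(Z) = Add(Add(14, -5), Z) = Add(9, Z))
Add(Function('C')(555), Mul(-1, Add(-205022, Mul(-1, -148336)))) = Add(Add(9, 555), Mul(-1, Add(-205022, Mul(-1, -148336)))) = Add(564, Mul(-1, Add(-205022, 148336))) = Add(564, Mul(-1, -56686)) = Add(564, 56686) = 57250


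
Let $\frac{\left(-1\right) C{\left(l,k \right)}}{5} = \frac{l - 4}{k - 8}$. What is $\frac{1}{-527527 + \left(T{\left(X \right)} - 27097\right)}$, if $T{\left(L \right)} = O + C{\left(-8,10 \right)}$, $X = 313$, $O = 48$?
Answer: $- \frac{1}{554546} \approx -1.8033 \cdot 10^{-6}$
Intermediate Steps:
$C{\left(l,k \right)} = - \frac{5 \left(-4 + l\right)}{-8 + k}$ ($C{\left(l,k \right)} = - 5 \frac{l - 4}{k - 8} = - 5 \frac{-4 + l}{-8 + k} = - \frac{5 \left(-4 + l\right)}{-8 + k}$)
$T{\left(L \right)} = 78$ ($T{\left(L \right)} = 48 + \frac{5 \left(4 - -8\right)}{-8 + 10} = 48 + \frac{5 \left(4 + 8\right)}{2} = 48 + 5 \cdot \frac{1}{2} \cdot 12 = 48 + 30 = 78$)
$\frac{1}{-527527 + \left(T{\left(X \right)} - 27097\right)} = \frac{1}{-527527 + \left(78 - 27097\right)} = \frac{1}{-527527 - 27019} = \frac{1}{-554546} = - \frac{1}{554546}$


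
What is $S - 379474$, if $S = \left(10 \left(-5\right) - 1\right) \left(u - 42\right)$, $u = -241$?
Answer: $-365041$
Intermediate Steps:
$S = 14433$ ($S = \left(10 \left(-5\right) - 1\right) \left(-241 - 42\right) = \left(-50 - 1\right) \left(-283\right) = \left(-51\right) \left(-283\right) = 14433$)
$S - 379474 = 14433 - 379474 = -365041$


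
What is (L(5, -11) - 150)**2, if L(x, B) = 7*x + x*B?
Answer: 28900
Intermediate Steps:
L(x, B) = 7*x + B*x
(L(5, -11) - 150)**2 = (5*(7 - 11) - 150)**2 = (5*(-4) - 150)**2 = (-20 - 150)**2 = (-170)**2 = 28900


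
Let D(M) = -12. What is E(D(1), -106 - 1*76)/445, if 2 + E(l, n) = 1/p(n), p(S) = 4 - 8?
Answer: -9/1780 ≈ -0.0050562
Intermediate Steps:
p(S) = -4
E(l, n) = -9/4 (E(l, n) = -2 + 1/(-4) = -2 - ¼ = -9/4)
E(D(1), -106 - 1*76)/445 = -9/4/445 = -9/4*1/445 = -9/1780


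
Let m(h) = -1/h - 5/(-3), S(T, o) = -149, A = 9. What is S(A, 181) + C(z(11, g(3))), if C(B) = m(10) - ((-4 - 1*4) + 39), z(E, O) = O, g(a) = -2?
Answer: -5353/30 ≈ -178.43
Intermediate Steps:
m(h) = 5/3 - 1/h (m(h) = -1/h - 5*(-⅓) = -1/h + 5/3 = 5/3 - 1/h)
C(B) = -883/30 (C(B) = (5/3 - 1/10) - ((-4 - 1*4) + 39) = (5/3 - 1*⅒) - ((-4 - 4) + 39) = (5/3 - ⅒) - (-8 + 39) = 47/30 - 1*31 = 47/30 - 31 = -883/30)
S(A, 181) + C(z(11, g(3))) = -149 - 883/30 = -5353/30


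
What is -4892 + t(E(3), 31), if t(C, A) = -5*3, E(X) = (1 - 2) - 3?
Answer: -4907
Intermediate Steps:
E(X) = -4 (E(X) = -1 - 3 = -4)
t(C, A) = -15
-4892 + t(E(3), 31) = -4892 - 15 = -4907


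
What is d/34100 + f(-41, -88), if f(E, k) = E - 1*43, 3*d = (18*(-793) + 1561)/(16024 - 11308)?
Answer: -40525543913/482446800 ≈ -84.000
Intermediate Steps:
d = -12713/14148 (d = ((18*(-793) + 1561)/(16024 - 11308))/3 = ((-14274 + 1561)/4716)/3 = (-12713*1/4716)/3 = (⅓)*(-12713/4716) = -12713/14148 ≈ -0.89857)
f(E, k) = -43 + E (f(E, k) = E - 43 = -43 + E)
d/34100 + f(-41, -88) = -12713/14148/34100 + (-43 - 41) = -12713/14148*1/34100 - 84 = -12713/482446800 - 84 = -40525543913/482446800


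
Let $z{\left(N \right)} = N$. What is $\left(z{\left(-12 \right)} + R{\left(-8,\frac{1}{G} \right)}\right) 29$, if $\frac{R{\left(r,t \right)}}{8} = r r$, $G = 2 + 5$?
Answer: $14500$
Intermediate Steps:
$G = 7$
$R{\left(r,t \right)} = 8 r^{2}$ ($R{\left(r,t \right)} = 8 r r = 8 r^{2}$)
$\left(z{\left(-12 \right)} + R{\left(-8,\frac{1}{G} \right)}\right) 29 = \left(-12 + 8 \left(-8\right)^{2}\right) 29 = \left(-12 + 8 \cdot 64\right) 29 = \left(-12 + 512\right) 29 = 500 \cdot 29 = 14500$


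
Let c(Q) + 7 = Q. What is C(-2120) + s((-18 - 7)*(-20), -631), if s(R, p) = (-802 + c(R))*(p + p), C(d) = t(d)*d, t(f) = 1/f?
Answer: 389959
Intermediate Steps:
c(Q) = -7 + Q
C(d) = 1 (C(d) = d/d = 1)
s(R, p) = 2*p*(-809 + R) (s(R, p) = (-802 + (-7 + R))*(p + p) = (-809 + R)*(2*p) = 2*p*(-809 + R))
C(-2120) + s((-18 - 7)*(-20), -631) = 1 + 2*(-631)*(-809 + (-18 - 7)*(-20)) = 1 + 2*(-631)*(-809 - 25*(-20)) = 1 + 2*(-631)*(-809 + 500) = 1 + 2*(-631)*(-309) = 1 + 389958 = 389959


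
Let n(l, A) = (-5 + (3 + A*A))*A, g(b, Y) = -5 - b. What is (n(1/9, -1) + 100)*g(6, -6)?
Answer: -1111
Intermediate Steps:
n(l, A) = A*(-2 + A²) (n(l, A) = (-5 + (3 + A²))*A = (-2 + A²)*A = A*(-2 + A²))
(n(1/9, -1) + 100)*g(6, -6) = (-(-2 + (-1)²) + 100)*(-5 - 1*6) = (-(-2 + 1) + 100)*(-5 - 6) = (-1*(-1) + 100)*(-11) = (1 + 100)*(-11) = 101*(-11) = -1111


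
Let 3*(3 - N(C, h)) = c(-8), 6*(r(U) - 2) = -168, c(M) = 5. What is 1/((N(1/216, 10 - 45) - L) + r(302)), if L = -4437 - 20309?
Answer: 3/74164 ≈ 4.0451e-5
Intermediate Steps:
r(U) = -26 (r(U) = 2 + (⅙)*(-168) = 2 - 28 = -26)
N(C, h) = 4/3 (N(C, h) = 3 - ⅓*5 = 3 - 5/3 = 4/3)
L = -24746
1/((N(1/216, 10 - 45) - L) + r(302)) = 1/((4/3 - 1*(-24746)) - 26) = 1/((4/3 + 24746) - 26) = 1/(74242/3 - 26) = 1/(74164/3) = 3/74164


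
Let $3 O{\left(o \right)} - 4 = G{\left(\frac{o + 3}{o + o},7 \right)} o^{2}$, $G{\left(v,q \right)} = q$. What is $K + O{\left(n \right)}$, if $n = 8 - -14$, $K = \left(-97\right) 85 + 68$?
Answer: $- \frac{21139}{3} \approx -7046.3$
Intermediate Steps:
$K = -8177$ ($K = -8245 + 68 = -8177$)
$n = 22$ ($n = 8 + 14 = 22$)
$O{\left(o \right)} = \frac{4}{3} + \frac{7 o^{2}}{3}$
$K + O{\left(n \right)} = -8177 + \left(\frac{4}{3} + \frac{7 \cdot 22^{2}}{3}\right) = -8177 + \left(\frac{4}{3} + \frac{7}{3} \cdot 484\right) = -8177 + \left(\frac{4}{3} + \frac{3388}{3}\right) = -8177 + \frac{3392}{3} = - \frac{21139}{3}$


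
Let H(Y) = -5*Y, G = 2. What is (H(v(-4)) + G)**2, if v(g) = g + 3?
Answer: 49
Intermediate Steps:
v(g) = 3 + g
(H(v(-4)) + G)**2 = (-5*(3 - 4) + 2)**2 = (-5*(-1) + 2)**2 = (5 + 2)**2 = 7**2 = 49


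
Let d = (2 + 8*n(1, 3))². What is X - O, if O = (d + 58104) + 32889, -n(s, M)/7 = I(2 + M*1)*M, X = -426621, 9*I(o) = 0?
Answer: -517618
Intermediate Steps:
I(o) = 0 (I(o) = (⅑)*0 = 0)
n(s, M) = 0 (n(s, M) = -0*M = -7*0 = 0)
d = 4 (d = (2 + 8*0)² = (2 + 0)² = 2² = 4)
O = 90997 (O = (4 + 58104) + 32889 = 58108 + 32889 = 90997)
X - O = -426621 - 1*90997 = -426621 - 90997 = -517618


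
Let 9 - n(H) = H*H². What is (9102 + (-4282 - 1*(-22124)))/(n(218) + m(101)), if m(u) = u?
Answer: -13472/5180061 ≈ -0.0026007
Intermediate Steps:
n(H) = 9 - H³ (n(H) = 9 - H*H² = 9 - H³)
(9102 + (-4282 - 1*(-22124)))/(n(218) + m(101)) = (9102 + (-4282 - 1*(-22124)))/((9 - 1*218³) + 101) = (9102 + (-4282 + 22124))/((9 - 1*10360232) + 101) = (9102 + 17842)/((9 - 10360232) + 101) = 26944/(-10360223 + 101) = 26944/(-10360122) = 26944*(-1/10360122) = -13472/5180061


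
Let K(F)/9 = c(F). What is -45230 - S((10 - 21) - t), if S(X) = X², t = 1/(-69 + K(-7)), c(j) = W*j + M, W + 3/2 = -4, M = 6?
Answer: -19934922895/439569 ≈ -45351.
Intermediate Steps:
W = -11/2 (W = -3/2 - 4 = -11/2 ≈ -5.5000)
c(j) = 6 - 11*j/2 (c(j) = -11*j/2 + 6 = 6 - 11*j/2)
K(F) = 54 - 99*F/2 (K(F) = 9*(6 - 11*F/2) = 54 - 99*F/2)
t = 2/663 (t = 1/(-69 + (54 - 99/2*(-7))) = 1/(-69 + (54 + 693/2)) = 1/(-69 + 801/2) = 1/(663/2) = 2/663 ≈ 0.0030166)
-45230 - S((10 - 21) - t) = -45230 - ((10 - 21) - 1*2/663)² = -45230 - (-11 - 2/663)² = -45230 - (-7295/663)² = -45230 - 1*53217025/439569 = -45230 - 53217025/439569 = -19934922895/439569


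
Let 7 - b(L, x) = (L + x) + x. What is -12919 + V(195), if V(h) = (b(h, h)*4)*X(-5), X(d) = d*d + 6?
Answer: -84591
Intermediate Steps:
X(d) = 6 + d² (X(d) = d² + 6 = 6 + d²)
b(L, x) = 7 - L - 2*x (b(L, x) = 7 - ((L + x) + x) = 7 - (L + 2*x) = 7 + (-L - 2*x) = 7 - L - 2*x)
V(h) = 868 - 372*h (V(h) = ((7 - h - 2*h)*4)*(6 + (-5)²) = ((7 - 3*h)*4)*(6 + 25) = (28 - 12*h)*31 = 868 - 372*h)
-12919 + V(195) = -12919 + (868 - 372*195) = -12919 + (868 - 72540) = -12919 - 71672 = -84591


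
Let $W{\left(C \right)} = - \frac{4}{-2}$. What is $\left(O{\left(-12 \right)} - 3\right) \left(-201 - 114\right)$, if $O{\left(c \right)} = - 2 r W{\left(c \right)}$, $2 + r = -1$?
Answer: $-2835$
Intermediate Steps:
$W{\left(C \right)} = 2$ ($W{\left(C \right)} = \left(-4\right) \left(- \frac{1}{2}\right) = 2$)
$r = -3$ ($r = -2 - 1 = -3$)
$O{\left(c \right)} = 12$ ($O{\left(c \right)} = \left(-2\right) \left(-3\right) 2 = 6 \cdot 2 = 12$)
$\left(O{\left(-12 \right)} - 3\right) \left(-201 - 114\right) = \left(12 - 3\right) \left(-201 - 114\right) = 9 \left(-315\right) = -2835$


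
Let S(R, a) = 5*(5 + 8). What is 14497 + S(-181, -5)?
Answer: 14562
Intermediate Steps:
S(R, a) = 65 (S(R, a) = 5*13 = 65)
14497 + S(-181, -5) = 14497 + 65 = 14562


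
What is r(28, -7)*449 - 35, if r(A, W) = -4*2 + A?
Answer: 8945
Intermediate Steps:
r(A, W) = -8 + A
r(28, -7)*449 - 35 = (-8 + 28)*449 - 35 = 20*449 - 35 = 8980 - 35 = 8945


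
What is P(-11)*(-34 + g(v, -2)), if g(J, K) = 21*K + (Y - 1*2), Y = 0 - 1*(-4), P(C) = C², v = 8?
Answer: -8954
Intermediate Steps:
Y = 4 (Y = 0 + 4 = 4)
g(J, K) = 2 + 21*K (g(J, K) = 21*K + (4 - 1*2) = 21*K + (4 - 2) = 21*K + 2 = 2 + 21*K)
P(-11)*(-34 + g(v, -2)) = (-11)²*(-34 + (2 + 21*(-2))) = 121*(-34 + (2 - 42)) = 121*(-34 - 40) = 121*(-74) = -8954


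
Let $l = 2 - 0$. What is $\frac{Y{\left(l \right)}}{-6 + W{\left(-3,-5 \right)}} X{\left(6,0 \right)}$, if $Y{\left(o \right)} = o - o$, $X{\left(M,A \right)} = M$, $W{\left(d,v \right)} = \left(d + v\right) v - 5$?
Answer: $0$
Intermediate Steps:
$W{\left(d,v \right)} = -5 + v \left(d + v\right)$ ($W{\left(d,v \right)} = v \left(d + v\right) - 5 = -5 + v \left(d + v\right)$)
$l = 2$ ($l = 2 + 0 = 2$)
$Y{\left(o \right)} = 0$
$\frac{Y{\left(l \right)}}{-6 + W{\left(-3,-5 \right)}} X{\left(6,0 \right)} = \frac{1}{-6 - \left(-10 - 25\right)} 0 \cdot 6 = \frac{1}{-6 + \left(-5 + 25 + 15\right)} 0 \cdot 6 = \frac{1}{-6 + 35} \cdot 0 \cdot 6 = \frac{1}{29} \cdot 0 \cdot 6 = 0 \cdot 6 = 0$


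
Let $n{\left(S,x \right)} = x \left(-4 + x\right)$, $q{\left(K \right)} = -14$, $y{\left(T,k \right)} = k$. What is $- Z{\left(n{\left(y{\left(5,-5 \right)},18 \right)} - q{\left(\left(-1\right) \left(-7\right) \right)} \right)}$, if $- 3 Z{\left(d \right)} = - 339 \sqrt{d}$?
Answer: $- 113 \sqrt{266} \approx -1843.0$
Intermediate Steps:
$Z{\left(d \right)} = 113 \sqrt{d}$ ($Z{\left(d \right)} = - \frac{\left(-339\right) \sqrt{d}}{3} = 113 \sqrt{d}$)
$- Z{\left(n{\left(y{\left(5,-5 \right)},18 \right)} - q{\left(\left(-1\right) \left(-7\right) \right)} \right)} = - 113 \sqrt{18 \left(-4 + 18\right) - -14} = - 113 \sqrt{18 \cdot 14 + 14} = - 113 \sqrt{252 + 14} = - 113 \sqrt{266}$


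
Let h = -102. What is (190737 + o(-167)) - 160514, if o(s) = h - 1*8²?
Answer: 30057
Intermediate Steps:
o(s) = -166 (o(s) = -102 - 1*8² = -102 - 1*64 = -102 - 64 = -166)
(190737 + o(-167)) - 160514 = (190737 - 166) - 160514 = 190571 - 160514 = 30057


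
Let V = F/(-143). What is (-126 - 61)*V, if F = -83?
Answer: -1411/13 ≈ -108.54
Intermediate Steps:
V = 83/143 (V = -83/(-143) = -83*(-1/143) = 83/143 ≈ 0.58042)
(-126 - 61)*V = (-126 - 61)*(83/143) = -187*83/143 = -1411/13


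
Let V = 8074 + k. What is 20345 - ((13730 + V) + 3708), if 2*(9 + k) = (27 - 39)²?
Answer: -5230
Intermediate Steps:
k = 63 (k = -9 + (27 - 39)²/2 = -9 + (½)*(-12)² = -9 + (½)*144 = -9 + 72 = 63)
V = 8137 (V = 8074 + 63 = 8137)
20345 - ((13730 + V) + 3708) = 20345 - ((13730 + 8137) + 3708) = 20345 - (21867 + 3708) = 20345 - 1*25575 = 20345 - 25575 = -5230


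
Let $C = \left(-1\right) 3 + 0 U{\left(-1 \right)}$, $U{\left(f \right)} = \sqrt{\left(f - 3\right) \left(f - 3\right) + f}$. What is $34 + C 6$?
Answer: $16$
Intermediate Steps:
$U{\left(f \right)} = \sqrt{f + \left(-3 + f\right)^{2}}$ ($U{\left(f \right)} = \sqrt{\left(-3 + f\right) \left(-3 + f\right) + f} = \sqrt{\left(-3 + f\right)^{2} + f} = \sqrt{f + \left(-3 + f\right)^{2}}$)
$C = -3$ ($C = \left(-1\right) 3 + 0 \sqrt{-1 + \left(-3 - 1\right)^{2}} = -3 + 0 \sqrt{-1 + \left(-4\right)^{2}} = -3 + 0 \sqrt{-1 + 16} = -3 + 0 \sqrt{15} = -3 + 0 = -3$)
$34 + C 6 = 34 - 18 = 16$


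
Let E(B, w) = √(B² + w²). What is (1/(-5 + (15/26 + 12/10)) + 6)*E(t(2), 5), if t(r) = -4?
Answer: 2384*√41/419 ≈ 36.432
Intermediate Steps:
(1/(-5 + (15/26 + 12/10)) + 6)*E(t(2), 5) = (1/(-5 + (15/26 + 12/10)) + 6)*√((-4)² + 5²) = (1/(-5 + (15*(1/26) + 12*(⅒))) + 6)*√(16 + 25) = (1/(-5 + (15/26 + 6/5)) + 6)*√41 = (1/(-5 + 231/130) + 6)*√41 = (1/(-419/130) + 6)*√41 = (-130/419 + 6)*√41 = 2384*√41/419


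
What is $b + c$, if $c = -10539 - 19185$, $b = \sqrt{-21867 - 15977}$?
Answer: $-29724 + 2 i \sqrt{9461} \approx -29724.0 + 194.54 i$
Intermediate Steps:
$b = 2 i \sqrt{9461}$ ($b = \sqrt{-21867 - 15977} = \sqrt{-37844} = 2 i \sqrt{9461} \approx 194.54 i$)
$c = -29724$
$b + c = 2 i \sqrt{9461} - 29724 = -29724 + 2 i \sqrt{9461}$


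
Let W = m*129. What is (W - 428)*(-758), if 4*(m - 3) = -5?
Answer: 306611/2 ≈ 1.5331e+5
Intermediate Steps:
m = 7/4 (m = 3 + (¼)*(-5) = 3 - 5/4 = 7/4 ≈ 1.7500)
W = 903/4 (W = (7/4)*129 = 903/4 ≈ 225.75)
(W - 428)*(-758) = (903/4 - 428)*(-758) = -809/4*(-758) = 306611/2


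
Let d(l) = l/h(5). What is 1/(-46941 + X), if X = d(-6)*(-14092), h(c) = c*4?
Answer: -5/213567 ≈ -2.3412e-5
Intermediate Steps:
h(c) = 4*c
d(l) = l/20 (d(l) = l/((4*5)) = l/20)
X = 21138/5 (X = ((1/20)*(-6))*(-14092) = -3/10*(-14092) = 21138/5 ≈ 4227.6)
1/(-46941 + X) = 1/(-46941 + 21138/5) = 1/(-213567/5) = -5/213567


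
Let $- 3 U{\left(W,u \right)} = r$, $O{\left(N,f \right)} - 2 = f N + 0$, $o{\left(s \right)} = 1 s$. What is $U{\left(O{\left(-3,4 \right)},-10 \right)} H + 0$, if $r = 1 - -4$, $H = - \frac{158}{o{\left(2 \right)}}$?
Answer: $\frac{395}{3} \approx 131.67$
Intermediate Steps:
$o{\left(s \right)} = s$
$O{\left(N,f \right)} = 2 + N f$ ($O{\left(N,f \right)} = 2 + \left(f N + 0\right) = 2 + \left(N f + 0\right) = 2 + N f$)
$H = -79$ ($H = - \frac{158}{2} = \left(-158\right) \frac{1}{2} = -79$)
$r = 5$ ($r = 1 + 4 = 5$)
$U{\left(W,u \right)} = - \frac{5}{3}$ ($U{\left(W,u \right)} = \left(- \frac{1}{3}\right) 5 = - \frac{5}{3}$)
$U{\left(O{\left(-3,4 \right)},-10 \right)} H + 0 = \left(- \frac{5}{3}\right) \left(-79\right) + 0 = \frac{395}{3} + 0 = \frac{395}{3}$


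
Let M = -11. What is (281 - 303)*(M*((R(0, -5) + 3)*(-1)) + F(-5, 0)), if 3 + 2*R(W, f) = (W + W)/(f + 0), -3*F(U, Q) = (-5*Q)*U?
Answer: -363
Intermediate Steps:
F(U, Q) = 5*Q*U/3 (F(U, Q) = -(-5*Q)*U/3 = -(-5)*Q*U/3 = 5*Q*U/3)
R(W, f) = -3/2 + W/f (R(W, f) = -3/2 + ((W + W)/(f + 0))/2 = -3/2 + ((2*W)/f)/2 = -3/2 + (2*W/f)/2 = -3/2 + W/f)
(281 - 303)*(M*((R(0, -5) + 3)*(-1)) + F(-5, 0)) = (281 - 303)*(-11*((-3/2 + 0/(-5)) + 3)*(-1) + (5/3)*0*(-5)) = -22*(-11*((-3/2 + 0*(-⅕)) + 3)*(-1) + 0) = -22*(-11*((-3/2 + 0) + 3)*(-1) + 0) = -22*(-11*(-3/2 + 3)*(-1) + 0) = -22*(-33*(-1)/2 + 0) = -22*(-11*(-3/2) + 0) = -22*(33/2 + 0) = -22*33/2 = -363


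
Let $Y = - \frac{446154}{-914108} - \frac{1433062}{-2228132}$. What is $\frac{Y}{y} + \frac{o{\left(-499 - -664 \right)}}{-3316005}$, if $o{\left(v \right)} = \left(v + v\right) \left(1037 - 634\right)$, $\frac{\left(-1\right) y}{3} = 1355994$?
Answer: $- \frac{46375970309366668745}{1156341703348453768146} \approx -0.040106$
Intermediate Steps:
$y = -4067982$ ($y = \left(-3\right) 1355994 = -4067982$)
$Y = \frac{144003965189}{127297080391}$ ($Y = \left(-446154\right) \left(- \frac{1}{914108}\right) - - \frac{716531}{1114066} = \frac{223077}{457054} + \frac{716531}{1114066} = \frac{144003965189}{127297080391} \approx 1.1312$)
$o{\left(v \right)} = 806 v$ ($o{\left(v \right)} = 2 v 403 = 806 v$)
$\frac{Y}{y} + \frac{o{\left(-499 - -664 \right)}}{-3316005} = \frac{144003965189}{127297080391 \left(-4067982\right)} + \frac{806 \left(-499 - -664\right)}{-3316005} = \frac{144003965189}{127297080391} \left(- \frac{1}{4067982}\right) + 806 \left(-499 + 664\right) \left(- \frac{1}{3316005}\right) = - \frac{144003965189}{517842231683140962} + 806 \cdot 165 \left(- \frac{1}{3316005}\right) = - \frac{144003965189}{517842231683140962} + 132990 \left(- \frac{1}{3316005}\right) = - \frac{144003965189}{517842231683140962} - \frac{806}{20097} = - \frac{46375970309366668745}{1156341703348453768146}$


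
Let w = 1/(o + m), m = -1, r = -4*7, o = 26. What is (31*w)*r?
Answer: -868/25 ≈ -34.720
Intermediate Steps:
r = -28
w = 1/25 (w = 1/(26 - 1) = 1/25 ≈ 0.040000)
(31*w)*r = (31*(1/25))*(-28) = (31/25)*(-28) = -868/25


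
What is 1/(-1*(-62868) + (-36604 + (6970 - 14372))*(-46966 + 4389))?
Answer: 1/1873706330 ≈ 5.3370e-10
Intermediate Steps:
1/(-1*(-62868) + (-36604 + (6970 - 14372))*(-46966 + 4389)) = 1/(62868 + (-36604 - 7402)*(-42577)) = 1/(62868 - 44006*(-42577)) = 1/(62868 + 1873643462) = 1/1873706330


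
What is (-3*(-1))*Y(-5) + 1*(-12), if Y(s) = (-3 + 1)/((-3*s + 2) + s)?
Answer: -25/2 ≈ -12.500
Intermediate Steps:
Y(s) = -2/(2 - 2*s) (Y(s) = -2/((2 - 3*s) + s) = -2/(2 - 2*s))
(-3*(-1))*Y(-5) + 1*(-12) = (-3*(-1))/(-1 - 5) + 1*(-12) = 3/(-6) - 12 = 3*(-⅙) - 12 = -½ - 12 = -25/2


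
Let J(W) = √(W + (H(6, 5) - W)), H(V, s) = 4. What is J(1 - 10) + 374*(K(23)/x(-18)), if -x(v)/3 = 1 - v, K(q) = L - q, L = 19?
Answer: 1610/57 ≈ 28.246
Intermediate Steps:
K(q) = 19 - q
x(v) = -3 + 3*v (x(v) = -3*(1 - v) = -3 + 3*v)
J(W) = 2 (J(W) = √(W + (4 - W)) = √4 = 2)
J(1 - 10) + 374*(K(23)/x(-18)) = 2 + 374*((19 - 1*23)/(-3 + 3*(-18))) = 2 + 374*((19 - 23)/(-3 - 54)) = 2 + 374*(-4/(-57)) = 2 + 374*(-4*(-1/57)) = 2 + 374*(4/57) = 2 + 1496/57 = 1610/57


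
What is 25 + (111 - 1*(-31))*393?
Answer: 55831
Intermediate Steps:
25 + (111 - 1*(-31))*393 = 25 + (111 + 31)*393 = 25 + 142*393 = 25 + 55806 = 55831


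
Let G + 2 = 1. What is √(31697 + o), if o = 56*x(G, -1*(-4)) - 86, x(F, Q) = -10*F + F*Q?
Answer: √31947 ≈ 178.74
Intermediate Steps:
G = -1 (G = -2 + 1 = -1)
o = 250 (o = 56*(-(-10 - 1*(-4))) - 86 = 56*(-(-10 + 4)) - 86 = 56*(-1*(-6)) - 86 = 56*6 - 86 = 336 - 86 = 250)
√(31697 + o) = √(31697 + 250) = √31947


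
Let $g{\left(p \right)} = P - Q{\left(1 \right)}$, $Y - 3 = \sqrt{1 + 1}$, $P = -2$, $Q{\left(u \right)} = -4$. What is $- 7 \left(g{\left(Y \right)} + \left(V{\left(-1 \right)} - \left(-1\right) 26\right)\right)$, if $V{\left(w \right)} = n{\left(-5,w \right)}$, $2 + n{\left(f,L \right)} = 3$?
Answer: $-203$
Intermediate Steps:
$n{\left(f,L \right)} = 1$ ($n{\left(f,L \right)} = -2 + 3 = 1$)
$V{\left(w \right)} = 1$
$Y = 3 + \sqrt{2}$ ($Y = 3 + \sqrt{1 + 1} = 3 + \sqrt{2} \approx 4.4142$)
$g{\left(p \right)} = 2$ ($g{\left(p \right)} = -2 - -4 = -2 + 4 = 2$)
$- 7 \left(g{\left(Y \right)} + \left(V{\left(-1 \right)} - \left(-1\right) 26\right)\right) = - 7 \left(2 - \left(-1 - 26\right)\right) = - 7 \left(2 + \left(1 - -26\right)\right) = - 7 \left(2 + \left(1 + 26\right)\right) = - 7 \left(2 + 27\right) = \left(-7\right) 29 = -203$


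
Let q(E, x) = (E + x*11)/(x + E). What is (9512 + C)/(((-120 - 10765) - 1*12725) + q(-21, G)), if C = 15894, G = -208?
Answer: -5817974/5404381 ≈ -1.0765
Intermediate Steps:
q(E, x) = (E + 11*x)/(E + x)
(9512 + C)/(((-120 - 10765) - 1*12725) + q(-21, G)) = (9512 + 15894)/(((-120 - 10765) - 1*12725) + (-21 + 11*(-208))/(-21 - 208)) = 25406/((-10885 - 12725) + (-21 - 2288)/(-229)) = 25406/(-23610 - 1/229*(-2309)) = 25406/(-23610 + 2309/229) = 25406/(-5404381/229) = 25406*(-229/5404381) = -5817974/5404381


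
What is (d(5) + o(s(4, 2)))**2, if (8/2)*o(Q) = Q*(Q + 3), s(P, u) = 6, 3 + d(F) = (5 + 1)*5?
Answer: 6561/4 ≈ 1640.3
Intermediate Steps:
d(F) = 27 (d(F) = -3 + (5 + 1)*5 = -3 + 6*5 = -3 + 30 = 27)
o(Q) = Q*(3 + Q)/4 (o(Q) = (Q*(Q + 3))/4 = (Q*(3 + Q))/4 = Q*(3 + Q)/4)
(d(5) + o(s(4, 2)))**2 = (27 + (1/4)*6*(3 + 6))**2 = (27 + (1/4)*6*9)**2 = (27 + 27/2)**2 = (81/2)**2 = 6561/4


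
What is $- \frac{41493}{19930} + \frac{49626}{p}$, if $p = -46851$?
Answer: $- \frac{977678241}{311246810} \approx -3.1412$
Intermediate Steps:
$- \frac{41493}{19930} + \frac{49626}{p} = - \frac{41493}{19930} + \frac{49626}{-46851} = \left(-41493\right) \frac{1}{19930} + 49626 \left(- \frac{1}{46851}\right) = - \frac{41493}{19930} - \frac{16542}{15617} = - \frac{977678241}{311246810}$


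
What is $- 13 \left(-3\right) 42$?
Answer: $1638$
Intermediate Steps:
$- 13 \left(-3\right) 42 = \left(-1\right) \left(-39\right) 42 = 39 \cdot 42 = 1638$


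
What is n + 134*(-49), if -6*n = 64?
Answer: -19730/3 ≈ -6576.7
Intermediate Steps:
n = -32/3 (n = -1/6*64 = -32/3 ≈ -10.667)
n + 134*(-49) = -32/3 + 134*(-49) = -32/3 - 6566 = -19730/3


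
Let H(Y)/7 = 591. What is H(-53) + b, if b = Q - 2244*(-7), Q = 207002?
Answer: 226847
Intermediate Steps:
H(Y) = 4137 (H(Y) = 7*591 = 4137)
b = 222710 (b = 207002 - 2244*(-7) = 207002 + 15708 = 222710)
H(-53) + b = 4137 + 222710 = 226847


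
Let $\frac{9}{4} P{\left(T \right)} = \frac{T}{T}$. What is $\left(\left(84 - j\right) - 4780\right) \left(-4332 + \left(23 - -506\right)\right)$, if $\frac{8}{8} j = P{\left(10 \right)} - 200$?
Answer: $\frac{153899804}{9} \approx 1.71 \cdot 10^{7}$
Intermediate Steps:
$P{\left(T \right)} = \frac{4}{9}$ ($P{\left(T \right)} = \frac{4 \frac{T}{T}}{9} = \frac{4}{9} \cdot 1 = \frac{4}{9}$)
$j = - \frac{1796}{9}$ ($j = \frac{4}{9} - 200 = - \frac{1796}{9} \approx -199.56$)
$\left(\left(84 - j\right) - 4780\right) \left(-4332 + \left(23 - -506\right)\right) = \left(\left(84 - - \frac{1796}{9}\right) - 4780\right) \left(-4332 + \left(23 - -506\right)\right) = \left(\left(84 + \frac{1796}{9}\right) - 4780\right) \left(-4332 + \left(23 + 506\right)\right) = \left(\frac{2552}{9} - 4780\right) \left(-4332 + 529\right) = \left(- \frac{40468}{9}\right) \left(-3803\right) = \frac{153899804}{9}$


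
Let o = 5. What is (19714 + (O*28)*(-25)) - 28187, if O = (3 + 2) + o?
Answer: -15473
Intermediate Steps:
O = 10 (O = (3 + 2) + 5 = 5 + 5 = 10)
(19714 + (O*28)*(-25)) - 28187 = (19714 + (10*28)*(-25)) - 28187 = (19714 + 280*(-25)) - 28187 = (19714 - 7000) - 28187 = 12714 - 28187 = -15473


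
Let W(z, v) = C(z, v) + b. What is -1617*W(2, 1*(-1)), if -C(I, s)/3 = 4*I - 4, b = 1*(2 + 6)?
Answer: 6468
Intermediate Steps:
b = 8 (b = 1*8 = 8)
C(I, s) = 12 - 12*I (C(I, s) = -3*(4*I - 4) = -3*(-4 + 4*I) = 12 - 12*I)
W(z, v) = 20 - 12*z (W(z, v) = (12 - 12*z) + 8 = 20 - 12*z)
-1617*W(2, 1*(-1)) = -1617*(20 - 12*2) = -1617*(20 - 24) = -1617*(-4) = 6468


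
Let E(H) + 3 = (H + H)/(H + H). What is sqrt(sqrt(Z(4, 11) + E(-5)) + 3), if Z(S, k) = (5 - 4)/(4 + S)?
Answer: sqrt(12 + I*sqrt(30))/2 ≈ 1.7745 + 0.38583*I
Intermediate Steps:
Z(S, k) = 1/(4 + S)
E(H) = -2 (E(H) = -3 + (H + H)/(H + H) = -3 + (2*H)/((2*H)) = -3 + (2*H)*(1/(2*H)) = -3 + 1 = -2)
sqrt(sqrt(Z(4, 11) + E(-5)) + 3) = sqrt(sqrt(1/(4 + 4) - 2) + 3) = sqrt(sqrt(1/8 - 2) + 3) = sqrt(sqrt(-15/8) + 3) = sqrt(I*sqrt(30)/4 + 3) = sqrt(3 + I*sqrt(30)/4)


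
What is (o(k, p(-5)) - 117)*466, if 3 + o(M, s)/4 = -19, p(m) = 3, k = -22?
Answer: -95530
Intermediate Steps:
o(M, s) = -88 (o(M, s) = -12 + 4*(-19) = -12 - 76 = -88)
(o(k, p(-5)) - 117)*466 = (-88 - 117)*466 = -205*466 = -95530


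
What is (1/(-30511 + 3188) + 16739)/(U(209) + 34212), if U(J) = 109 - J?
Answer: 28584981/58252636 ≈ 0.49071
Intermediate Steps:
(1/(-30511 + 3188) + 16739)/(U(209) + 34212) = (1/(-30511 + 3188) + 16739)/((109 - 1*209) + 34212) = (1/(-27323) + 16739)/((109 - 209) + 34212) = (-1/27323 + 16739)/(-100 + 34212) = (457359696/27323)/34112 = (457359696/27323)*(1/34112) = 28584981/58252636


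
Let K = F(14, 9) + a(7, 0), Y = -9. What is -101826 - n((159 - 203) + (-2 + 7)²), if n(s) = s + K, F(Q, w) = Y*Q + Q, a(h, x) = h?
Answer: -101702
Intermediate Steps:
F(Q, w) = -8*Q (F(Q, w) = -9*Q + Q = -8*Q)
K = -105 (K = -8*14 + 7 = -112 + 7 = -105)
n(s) = -105 + s (n(s) = s - 105 = -105 + s)
-101826 - n((159 - 203) + (-2 + 7)²) = -101826 - (-105 + ((159 - 203) + (-2 + 7)²)) = -101826 - (-105 + (-44 + 5²)) = -101826 - (-105 + (-44 + 25)) = -101826 - (-105 - 19) = -101826 - 1*(-124) = -101826 + 124 = -101702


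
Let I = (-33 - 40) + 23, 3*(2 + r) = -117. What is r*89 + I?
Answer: -3699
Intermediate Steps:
r = -41 (r = -2 + (⅓)*(-117) = -2 - 39 = -41)
I = -50 (I = -73 + 23 = -50)
r*89 + I = -41*89 - 50 = -3649 - 50 = -3699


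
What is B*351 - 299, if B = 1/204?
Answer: -20215/68 ≈ -297.28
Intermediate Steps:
B = 1/204 ≈ 0.0049020
B*351 - 299 = (1/204)*351 - 299 = 117/68 - 299 = -20215/68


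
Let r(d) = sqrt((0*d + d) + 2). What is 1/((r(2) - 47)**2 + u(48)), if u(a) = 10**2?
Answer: 1/2125 ≈ 0.00047059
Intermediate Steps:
u(a) = 100
r(d) = sqrt(2 + d) (r(d) = sqrt((0 + d) + 2) = sqrt(d + 2) = sqrt(2 + d))
1/((r(2) - 47)**2 + u(48)) = 1/((sqrt(2 + 2) - 47)**2 + 100) = 1/((sqrt(4) - 47)**2 + 100) = 1/((2 - 47)**2 + 100) = 1/((-45)**2 + 100) = 1/(2025 + 100) = 1/2125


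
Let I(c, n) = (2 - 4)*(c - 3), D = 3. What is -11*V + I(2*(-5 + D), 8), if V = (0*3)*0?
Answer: 14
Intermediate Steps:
I(c, n) = 6 - 2*c (I(c, n) = -2*(-3 + c) = 6 - 2*c)
V = 0 (V = 0*0 = 0)
-11*V + I(2*(-5 + D), 8) = -11*0 + (6 - 4*(-5 + 3)) = 0 + (6 - 4*(-2)) = 0 + (6 - 2*(-4)) = 0 + (6 + 8) = 0 + 14 = 14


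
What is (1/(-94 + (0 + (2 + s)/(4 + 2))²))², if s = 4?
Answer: 1/8649 ≈ 0.00011562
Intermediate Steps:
(1/(-94 + (0 + (2 + s)/(4 + 2))²))² = (1/(-94 + (0 + (2 + 4)/(4 + 2))²))² = (1/(-94 + (0 + 6/6)²))² = (1/(-94 + (0 + 6*(⅙))²))² = (1/(-94 + (0 + 1)²))² = (1/(-94 + 1²))² = (1/(-94 + 1))² = (1/(-93))² = (-1/93)² = 1/8649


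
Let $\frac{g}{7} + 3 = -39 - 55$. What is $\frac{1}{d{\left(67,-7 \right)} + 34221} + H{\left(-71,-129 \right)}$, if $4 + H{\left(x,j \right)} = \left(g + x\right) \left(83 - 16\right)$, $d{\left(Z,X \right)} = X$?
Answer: $- \frac{1719390355}{34214} \approx -50254.0$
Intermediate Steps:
$g = -679$ ($g = -21 + 7 \left(-39 - 55\right) = -21 + 7 \left(-94\right) = -21 - 658 = -679$)
$H{\left(x,j \right)} = -45497 + 67 x$ ($H{\left(x,j \right)} = -4 + \left(-679 + x\right) \left(83 - 16\right) = -4 + \left(-679 + x\right) 67 = -4 + \left(-45493 + 67 x\right) = -45497 + 67 x$)
$\frac{1}{d{\left(67,-7 \right)} + 34221} + H{\left(-71,-129 \right)} = \frac{1}{-7 + 34221} + \left(-45497 + 67 \left(-71\right)\right) = \frac{1}{34214} - 50254 = - \frac{1719390355}{34214}$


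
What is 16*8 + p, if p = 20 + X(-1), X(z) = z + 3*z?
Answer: 144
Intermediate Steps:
X(z) = 4*z
p = 16 (p = 20 + 4*(-1) = 20 - 4 = 16)
16*8 + p = 16*8 + 16 = 128 + 16 = 144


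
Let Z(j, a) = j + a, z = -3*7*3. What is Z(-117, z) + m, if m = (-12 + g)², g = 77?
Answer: 4045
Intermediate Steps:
z = -63 (z = -21*3 = -63)
Z(j, a) = a + j
m = 4225 (m = (-12 + 77)² = 65² = 4225)
Z(-117, z) + m = (-63 - 117) + 4225 = -180 + 4225 = 4045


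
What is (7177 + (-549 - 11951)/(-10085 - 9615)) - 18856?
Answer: -2300638/197 ≈ -11678.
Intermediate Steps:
(7177 + (-549 - 11951)/(-10085 - 9615)) - 18856 = (7177 - 12500/(-19700)) - 18856 = (7177 - 12500*(-1/19700)) - 18856 = (7177 + 125/197) - 18856 = 1413994/197 - 18856 = -2300638/197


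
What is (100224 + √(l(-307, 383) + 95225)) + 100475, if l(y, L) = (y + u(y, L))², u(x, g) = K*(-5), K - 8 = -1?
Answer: 200699 + √212189 ≈ 2.0116e+5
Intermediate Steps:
K = 7 (K = 8 - 1 = 7)
u(x, g) = -35 (u(x, g) = 7*(-5) = -35)
l(y, L) = (-35 + y)² (l(y, L) = (y - 35)² = (-35 + y)²)
(100224 + √(l(-307, 383) + 95225)) + 100475 = (100224 + √((-35 - 307)² + 95225)) + 100475 = (100224 + √((-342)² + 95225)) + 100475 = (100224 + √(116964 + 95225)) + 100475 = (100224 + √212189) + 100475 = 200699 + √212189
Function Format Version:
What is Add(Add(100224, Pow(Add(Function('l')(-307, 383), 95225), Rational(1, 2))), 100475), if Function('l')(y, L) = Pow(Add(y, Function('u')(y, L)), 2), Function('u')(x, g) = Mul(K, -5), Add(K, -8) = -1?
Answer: Add(200699, Pow(212189, Rational(1, 2))) ≈ 2.0116e+5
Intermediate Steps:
K = 7 (K = Add(8, -1) = 7)
Function('u')(x, g) = -35 (Function('u')(x, g) = Mul(7, -5) = -35)
Function('l')(y, L) = Pow(Add(-35, y), 2) (Function('l')(y, L) = Pow(Add(y, -35), 2) = Pow(Add(-35, y), 2))
Add(Add(100224, Pow(Add(Function('l')(-307, 383), 95225), Rational(1, 2))), 100475) = Add(Add(100224, Pow(Add(Pow(Add(-35, -307), 2), 95225), Rational(1, 2))), 100475) = Add(Add(100224, Pow(Add(Pow(-342, 2), 95225), Rational(1, 2))), 100475) = Add(Add(100224, Pow(Add(116964, 95225), Rational(1, 2))), 100475) = Add(Add(100224, Pow(212189, Rational(1, 2))), 100475) = Add(200699, Pow(212189, Rational(1, 2)))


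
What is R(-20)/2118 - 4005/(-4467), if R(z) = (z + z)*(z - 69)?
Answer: 4064185/1576851 ≈ 2.5774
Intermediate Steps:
R(z) = 2*z*(-69 + z) (R(z) = (2*z)*(-69 + z) = 2*z*(-69 + z))
R(-20)/2118 - 4005/(-4467) = (2*(-20)*(-69 - 20))/2118 - 4005/(-4467) = (2*(-20)*(-89))*(1/2118) - 4005*(-1/4467) = 3560*(1/2118) + 1335/1489 = 1780/1059 + 1335/1489 = 4064185/1576851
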